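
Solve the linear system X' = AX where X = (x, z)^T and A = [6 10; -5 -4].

Coefficient matrix A = [[6, 10], [-5, -4]].
Characteristic polynomial det(A - λI) = λ^2 - 2λ + 26 = 0.
Eigenvalues λ = 1 ± 5i (complex conjugate pair).
For λ=1+5i: an eigenvector is (-1,1) - i(1,0) = (-1 - i, 1).
A real fundamental pair from Re and Im of e^((1+5i)t)v: X_1 = e^(t)(cos(5t)·(-1,1) + sin(5t)·(1,0)), X_2 = e^(t)(sin(5t)·(-1,1) - cos(5t)·(1,0)).
General solution: c_1X_1 + c_2X_2.

x(t) = c_1e^(t)sin(5t) - c_1e^(t)cos(5t) - c_2e^(t)sin(5t) - c_2e^(t)cos(5t), z(t) = c_1e^(t)cos(5t) + c_2e^(t)sin(5t)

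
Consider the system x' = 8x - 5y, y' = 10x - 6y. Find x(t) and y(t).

Coefficient matrix A = [[8, -5], [10, -6]].
Characteristic polynomial det(A - λI) = λ^2 - 2λ + 2 = 0.
Eigenvalues λ = 1 ± i (complex conjugate pair).
For λ=1+i: an eigenvector is (-1,-1) - i(-2,-3) = (-1 + 2i, -1 + 3i).
A real fundamental pair from Re and Im of e^((1+i)t)v: X_1 = e^(t)(cos(t)·(-1,-1) + sin(t)·(-2,-3)), X_2 = e^(t)(sin(t)·(-1,-1) - cos(t)·(-2,-3)).
General solution: c_1X_1 + c_2X_2.

x(t) = -2c_1e^(t)sin(t) - c_1e^(t)cos(t) - c_2e^(t)sin(t) + 2c_2e^(t)cos(t), y(t) = -3c_1e^(t)sin(t) - c_1e^(t)cos(t) - c_2e^(t)sin(t) + 3c_2e^(t)cos(t)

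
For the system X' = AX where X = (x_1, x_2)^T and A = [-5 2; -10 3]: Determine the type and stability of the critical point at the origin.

A = [[-5,2],[-10,3]]; det(A-λI) = λ^2 + 2λ + 5.
λ = -1 ± 2i: negative real part.

stable spiral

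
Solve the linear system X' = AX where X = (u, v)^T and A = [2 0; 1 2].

u(t) = c_2e^(2t), v(t) = c_1e^(2t) + c_2te^(2t) + 3c_2e^(2t)

Coefficient matrix A = [[2, 0], [1, 2]].
Characteristic polynomial det(A - λI) = λ^2 - 4λ + 4 = 0.
Single eigenvalue λ = 2 with algebraic multiplicity 2.
Eigenvector v = (0,1); generalized eigenvector w with (A-λI)w=v is (1,3).
General solution: e^(2t)[c_1·v + c_2·(t·v + w)].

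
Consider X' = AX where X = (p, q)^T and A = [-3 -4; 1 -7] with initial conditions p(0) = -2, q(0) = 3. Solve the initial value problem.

p(t) = -16te^(-5t) - 2e^(-5t), q(t) = -8te^(-5t) + 3e^(-5t)

Coefficient matrix A = [[-3, -4], [1, -7]].
Characteristic polynomial det(A - λI) = λ^2 + 10λ + 25 = 0.
Single eigenvalue λ = -5 with algebraic multiplicity 2.
Eigenvector v = (2,1); generalized eigenvector w with (A-λI)w=v is (3,1).
General solution: e^(-5t)[C_1·v + C_2·(t·v + w)].
Applying p(0)=-2, q(0)=3 gives C_1=11, C_2=-8.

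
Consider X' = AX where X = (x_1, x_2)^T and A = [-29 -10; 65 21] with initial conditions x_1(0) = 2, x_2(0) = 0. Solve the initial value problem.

x_1(t) = -10e^(-4t)sin(5t) + 2e^(-4t)cos(5t), x_2(t) = 26e^(-4t)sin(5t)

Coefficient matrix A = [[-29, -10], [65, 21]].
Characteristic polynomial det(A - λI) = λ^2 + 8λ + 41 = 0.
Eigenvalues λ = -4 ± 5i (complex conjugate pair).
For λ=-4+5i: an eigenvector is (1,-2) - i(-1,3) = (1 + i, -2 - 3i).
A real fundamental pair from Re and Im of e^((-4+5i)t)v: X_1 = e^(-4t)(cos(5t)·(1,-2) + sin(5t)·(-1,3)), X_2 = e^(-4t)(sin(5t)·(1,-2) - cos(5t)·(-1,3)).
General solution: K_1X_1 + K_2X_2.
Applying x_1(0)=2, x_2(0)=0 gives K_1=6, K_2=-4.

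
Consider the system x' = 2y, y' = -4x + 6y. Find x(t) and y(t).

Coefficient matrix A = [[0, 2], [-4, 6]].
Characteristic polynomial det(A - λI) = λ^2 - 6λ + 8 = 0.
Eigenvalues λ = 4, 2.
For λ=4: (A-λI) row 1 is [-4, 2], so an eigenvector is (1, 2).
For λ=2: (A-λI) row 1 is [-2, 2], so an eigenvector is (-1, -1).
General solution: C_1e^(4t)(1,2) + C_2e^(2t)(-1,-1).

x(t) = C_1e^(4t) - C_2e^(2t), y(t) = 2C_1e^(4t) - C_2e^(2t)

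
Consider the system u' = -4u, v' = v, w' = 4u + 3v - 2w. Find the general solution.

Coefficient matrix A = [[-4, 0, 0], [0, 1, 0], [4, 3, -2]].
det(A - λI) = 0 gives eigenvalues λ = 1, -4, -2.
For λ=1: eigenvector (0,1,1).
For λ=-4: eigenvector (1,0,-2).
For λ=-2: eigenvector (0,0,1).
General solution: c_1e^(t)(0,1,1) + c_2e^(-4t)(1,0,-2) + c_3e^(-2t)(0,0,1).

u(t) = c_2e^(-4t), v(t) = c_1e^(t), w(t) = c_1e^(t) - 2c_2e^(-4t) + c_3e^(-2t)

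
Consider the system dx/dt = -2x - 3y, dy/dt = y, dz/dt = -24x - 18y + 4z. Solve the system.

x(t) = -c_1e^(t) + c_2e^(-2t), y(t) = c_1e^(t), z(t) = -2c_1e^(t) + 4c_2e^(-2t) + c_3e^(4t)

Coefficient matrix A = [[-2, -3, 0], [0, 1, 0], [-24, -18, 4]].
det(A - λI) = 0 gives eigenvalues λ = 1, -2, 4.
For λ=1: eigenvector (-1,1,-2).
For λ=-2: eigenvector (1,0,4).
For λ=4: eigenvector (0,0,1).
General solution: c_1e^(t)(-1,1,-2) + c_2e^(-2t)(1,0,4) + c_3e^(4t)(0,0,1).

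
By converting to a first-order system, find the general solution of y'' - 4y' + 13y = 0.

y(t) = c_1e^(2t)cos(3t) + c_2e^(2t)sin(3t)

Let x_1 = y, x_2 = y'. Then x_1' = x_2 and x_2' = -13x_1 + 4x_2.
A = [[0,1],[-13,4]]; det(A-λI) = λ^2 - 4λ + 13.
Eigenvalues λ = 2 ± 3i.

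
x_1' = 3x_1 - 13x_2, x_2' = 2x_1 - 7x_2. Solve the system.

x_1(t) = -3c_1e^(-2t)sin(t) + 2c_1e^(-2t)cos(t) + 2c_2e^(-2t)sin(t) + 3c_2e^(-2t)cos(t), x_2(t) = -c_1e^(-2t)sin(t) + c_1e^(-2t)cos(t) + c_2e^(-2t)sin(t) + c_2e^(-2t)cos(t)

Coefficient matrix A = [[3, -13], [2, -7]].
Characteristic polynomial det(A - λI) = λ^2 + 4λ + 5 = 0.
Eigenvalues λ = -2 ± i (complex conjugate pair).
For λ=-2+i: an eigenvector is (2,1) - i(-3,-1) = (2 + 3i, 1 + i).
A real fundamental pair from Re and Im of e^((-2+i)t)v: X_1 = e^(-2t)(cos(t)·(2,1) + sin(t)·(-3,-1)), X_2 = e^(-2t)(sin(t)·(2,1) - cos(t)·(-3,-1)).
General solution: c_1X_1 + c_2X_2.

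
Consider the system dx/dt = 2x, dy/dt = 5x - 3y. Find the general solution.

Coefficient matrix A = [[2, 0], [5, -3]].
Characteristic polynomial det(A - λI) = λ^2 + λ - 6 = 0.
Eigenvalues λ = 2, -3.
For λ=2: (A-λI) row 2 is [5, -5], so an eigenvector is (-1, -1).
For λ=-3: (A-λI) row 1 is [5, 0], so an eigenvector is (0, 1).
General solution: K_1e^(2t)(-1,-1) + K_2e^(-3t)(0,1).

x(t) = -K_1e^(2t), y(t) = -K_1e^(2t) + K_2e^(-3t)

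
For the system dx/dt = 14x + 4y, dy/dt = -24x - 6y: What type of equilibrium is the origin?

A = [[14,4],[-24,-6]]; det(A-λI) = λ^2 - 8λ + 12.
λ = 6, 2: both positive.

unstable node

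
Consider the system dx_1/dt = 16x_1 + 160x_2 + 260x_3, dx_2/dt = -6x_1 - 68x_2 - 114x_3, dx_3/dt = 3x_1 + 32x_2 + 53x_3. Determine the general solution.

Coefficient matrix A = [[16, 160, 260], [-6, -68, -114], [3, 32, 53]].
det(A - λI) = 0 gives eigenvalues λ = -4, 4, 1.
For λ=-4: eigenvector (-20,9,-4).
For λ=4: eigenvector (5,-2,1).
For λ=1: eigenvector (4,-2,1).
General solution: c_1e^(-4t)(-20,9,-4) + c_2e^(4t)(5,-2,1) + c_3e^(t)(4,-2,1).

x_1(t) = -20c_1e^(-4t) + 5c_2e^(4t) + 4c_3e^(t), x_2(t) = 9c_1e^(-4t) - 2c_2e^(4t) - 2c_3e^(t), x_3(t) = -4c_1e^(-4t) + c_2e^(4t) + c_3e^(t)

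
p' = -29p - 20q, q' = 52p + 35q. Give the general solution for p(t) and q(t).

Coefficient matrix A = [[-29, -20], [52, 35]].
Characteristic polynomial det(A - λI) = λ^2 - 6λ + 25 = 0.
Eigenvalues λ = 3 ± 4i (complex conjugate pair).
For λ=3+4i: an eigenvector is (-2,3) - i(1,-2) = (-2 - i, 3 + 2i).
A real fundamental pair from Re and Im of e^((3+4i)t)v: X_1 = e^(3t)(cos(4t)·(-2,3) + sin(4t)·(1,-2)), X_2 = e^(3t)(sin(4t)·(-2,3) - cos(4t)·(1,-2)).
General solution: c_1X_1 + c_2X_2.

p(t) = c_1e^(3t)sin(4t) - 2c_1e^(3t)cos(4t) - 2c_2e^(3t)sin(4t) - c_2e^(3t)cos(4t), q(t) = -2c_1e^(3t)sin(4t) + 3c_1e^(3t)cos(4t) + 3c_2e^(3t)sin(4t) + 2c_2e^(3t)cos(4t)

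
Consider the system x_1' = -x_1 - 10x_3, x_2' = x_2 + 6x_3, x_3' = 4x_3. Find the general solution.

x_1(t) = C_1e^(-t) - 2C_3e^(4t), x_2(t) = C_2e^(t) + 2C_3e^(4t), x_3(t) = C_3e^(4t)

Coefficient matrix A = [[-1, 0, -10], [0, 1, 6], [0, 0, 4]].
det(A - λI) = 0 gives eigenvalues λ = -1, 1, 4.
For λ=-1: eigenvector (1,0,0).
For λ=1: eigenvector (0,1,0).
For λ=4: eigenvector (-2,2,1).
General solution: C_1e^(-t)(1,0,0) + C_2e^(t)(0,1,0) + C_3e^(4t)(-2,2,1).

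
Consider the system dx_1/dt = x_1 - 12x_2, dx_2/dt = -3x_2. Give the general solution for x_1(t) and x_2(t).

Coefficient matrix A = [[1, -12], [0, -3]].
Characteristic polynomial det(A - λI) = λ^2 + 2λ - 3 = 0.
Eigenvalues λ = 1, -3.
For λ=1: (A-λI) row 1 is [0, -12], so an eigenvector is (1, 0).
For λ=-3: (A-λI) row 1 is [4, -12], so an eigenvector is (3, 1).
General solution: C_1e^(t)(1,0) + C_2e^(-3t)(3,1).

x_1(t) = C_1e^(t) + 3C_2e^(-3t), x_2(t) = C_2e^(-3t)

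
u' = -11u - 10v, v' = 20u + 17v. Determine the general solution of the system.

Coefficient matrix A = [[-11, -10], [20, 17]].
Characteristic polynomial det(A - λI) = λ^2 - 6λ + 13 = 0.
Eigenvalues λ = 3 ± 2i (complex conjugate pair).
For λ=3+2i: an eigenvector is (-1,1) - i(2,-3) = (-1 - 2i, 1 + 3i).
A real fundamental pair from Re and Im of e^((3+2i)t)v: X_1 = e^(3t)(cos(2t)·(-1,1) + sin(2t)·(2,-3)), X_2 = e^(3t)(sin(2t)·(-1,1) - cos(2t)·(2,-3)).
General solution: c_1X_1 + c_2X_2.

u(t) = 2c_1e^(3t)sin(2t) - c_1e^(3t)cos(2t) - c_2e^(3t)sin(2t) - 2c_2e^(3t)cos(2t), v(t) = -3c_1e^(3t)sin(2t) + c_1e^(3t)cos(2t) + c_2e^(3t)sin(2t) + 3c_2e^(3t)cos(2t)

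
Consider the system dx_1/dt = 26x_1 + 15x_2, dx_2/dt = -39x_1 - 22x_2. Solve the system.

x_1(t) = c_1e^(2t)sin(3t) + 2c_1e^(2t)cos(3t) + 2c_2e^(2t)sin(3t) - c_2e^(2t)cos(3t), x_2(t) = -2c_1e^(2t)sin(3t) - 3c_1e^(2t)cos(3t) - 3c_2e^(2t)sin(3t) + 2c_2e^(2t)cos(3t)

Coefficient matrix A = [[26, 15], [-39, -22]].
Characteristic polynomial det(A - λI) = λ^2 - 4λ + 13 = 0.
Eigenvalues λ = 2 ± 3i (complex conjugate pair).
For λ=2+3i: an eigenvector is (2,-3) - i(1,-2) = (2 - i, -3 + 2i).
A real fundamental pair from Re and Im of e^((2+3i)t)v: X_1 = e^(2t)(cos(3t)·(2,-3) + sin(3t)·(1,-2)), X_2 = e^(2t)(sin(3t)·(2,-3) - cos(3t)·(1,-2)).
General solution: c_1X_1 + c_2X_2.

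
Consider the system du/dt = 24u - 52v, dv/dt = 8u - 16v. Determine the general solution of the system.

Coefficient matrix A = [[24, -52], [8, -16]].
Characteristic polynomial det(A - λI) = λ^2 - 8λ + 32 = 0.
Eigenvalues λ = 4 ± 4i (complex conjugate pair).
For λ=4+4i: an eigenvector is (3,1) - i(2,1) = (3 - 2i, 1 - i).
A real fundamental pair from Re and Im of e^((4+4i)t)v: X_1 = e^(4t)(cos(4t)·(3,1) + sin(4t)·(2,1)), X_2 = e^(4t)(sin(4t)·(3,1) - cos(4t)·(2,1)).
General solution: K_1X_1 + K_2X_2.

u(t) = 2K_1e^(4t)sin(4t) + 3K_1e^(4t)cos(4t) + 3K_2e^(4t)sin(4t) - 2K_2e^(4t)cos(4t), v(t) = K_1e^(4t)sin(4t) + K_1e^(4t)cos(4t) + K_2e^(4t)sin(4t) - K_2e^(4t)cos(4t)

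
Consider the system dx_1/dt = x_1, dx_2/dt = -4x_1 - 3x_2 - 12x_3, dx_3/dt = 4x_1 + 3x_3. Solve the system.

Coefficient matrix A = [[1, 0, 0], [-4, -3, -12], [4, 0, 3]].
det(A - λI) = 0 gives eigenvalues λ = -3, 1, 3.
For λ=-3: eigenvector (0,1,0).
For λ=1: eigenvector (1,5,-2).
For λ=3: eigenvector (0,-2,1).
General solution: c_1e^(-3t)(0,1,0) + c_2e^(t)(1,5,-2) + c_3e^(3t)(0,-2,1).

x_1(t) = c_2e^(t), x_2(t) = c_1e^(-3t) + 5c_2e^(t) - 2c_3e^(3t), x_3(t) = -2c_2e^(t) + c_3e^(3t)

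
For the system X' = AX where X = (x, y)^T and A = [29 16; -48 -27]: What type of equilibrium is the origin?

A = [[29,16],[-48,-27]]; det(A-λI) = λ^2 - 2λ - 15.
λ = 5, -3: opposite signs.

saddle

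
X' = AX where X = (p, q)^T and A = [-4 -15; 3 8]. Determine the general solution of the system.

Coefficient matrix A = [[-4, -15], [3, 8]].
Characteristic polynomial det(A - λI) = λ^2 - 4λ + 13 = 0.
Eigenvalues λ = 2 ± 3i (complex conjugate pair).
For λ=2+3i: an eigenvector is (1,0) - i(-2,1) = (1 + 2i, 0 - i).
A real fundamental pair from Re and Im of e^((2+3i)t)v: X_1 = e^(2t)(cos(3t)·(1,0) + sin(3t)·(-2,1)), X_2 = e^(2t)(sin(3t)·(1,0) - cos(3t)·(-2,1)).
General solution: C_1X_1 + C_2X_2.

p(t) = -2C_1e^(2t)sin(3t) + C_1e^(2t)cos(3t) + C_2e^(2t)sin(3t) + 2C_2e^(2t)cos(3t), q(t) = C_1e^(2t)sin(3t) - C_2e^(2t)cos(3t)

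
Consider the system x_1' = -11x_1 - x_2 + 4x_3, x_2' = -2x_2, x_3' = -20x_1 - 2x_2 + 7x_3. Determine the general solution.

x_1(t) = -C_1e^(-2t) + C_2e^(-3t) + 2C_3e^(-t), x_2(t) = C_1e^(-2t), x_3(t) = -2C_1e^(-2t) + 2C_2e^(-3t) + 5C_3e^(-t)

Coefficient matrix A = [[-11, -1, 4], [0, -2, 0], [-20, -2, 7]].
det(A - λI) = 0 gives eigenvalues λ = -2, -3, -1.
For λ=-2: eigenvector (-1,1,-2).
For λ=-3: eigenvector (1,0,2).
For λ=-1: eigenvector (2,0,5).
General solution: C_1e^(-2t)(-1,1,-2) + C_2e^(-3t)(1,0,2) + C_3e^(-t)(2,0,5).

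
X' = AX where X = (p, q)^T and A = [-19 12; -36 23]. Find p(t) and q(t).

Coefficient matrix A = [[-19, 12], [-36, 23]].
Characteristic polynomial det(A - λI) = λ^2 - 4λ - 5 = 0.
Eigenvalues λ = 5, -1.
For λ=5: (A-λI) row 1 is [-24, 12], so an eigenvector is (1, 2).
For λ=-1: (A-λI) row 1 is [-18, 12], so an eigenvector is (-2, -3).
General solution: K_1e^(5t)(1,2) + K_2e^(-t)(-2,-3).

p(t) = K_1e^(5t) - 2K_2e^(-t), q(t) = 2K_1e^(5t) - 3K_2e^(-t)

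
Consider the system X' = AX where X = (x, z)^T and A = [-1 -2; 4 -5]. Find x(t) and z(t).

x(t) = c_1e^(-3t)sin(2t) - c_2e^(-3t)cos(2t), z(t) = c_1e^(-3t)sin(2t) - c_1e^(-3t)cos(2t) - c_2e^(-3t)sin(2t) - c_2e^(-3t)cos(2t)

Coefficient matrix A = [[-1, -2], [4, -5]].
Characteristic polynomial det(A - λI) = λ^2 + 6λ + 13 = 0.
Eigenvalues λ = -3 ± 2i (complex conjugate pair).
For λ=-3+2i: an eigenvector is (0,-1) - i(1,1) = (0 - i, -1 - i).
A real fundamental pair from Re and Im of e^((-3+2i)t)v: X_1 = e^(-3t)(cos(2t)·(0,-1) + sin(2t)·(1,1)), X_2 = e^(-3t)(sin(2t)·(0,-1) - cos(2t)·(1,1)).
General solution: c_1X_1 + c_2X_2.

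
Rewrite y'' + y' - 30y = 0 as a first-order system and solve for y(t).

y(t) = K_1e^(5t) + K_2e^(-6t)

Let x_1 = y, x_2 = y'. Then x_1' = x_2 and x_2' = 30x_1 - x_2.
A = [[0,1],[30,-1]]; det(A-λI) = λ^2 + λ - 30.
Eigenvalues λ = 5, -6 with eigenvectors (1,5), (1,-6).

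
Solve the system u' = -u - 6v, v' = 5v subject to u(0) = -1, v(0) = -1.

Coefficient matrix A = [[-1, -6], [0, 5]].
Characteristic polynomial det(A - λI) = λ^2 - 4λ - 5 = 0.
Eigenvalues λ = 5, -1.
For λ=5: (A-λI) row 1 is [-6, -6], so an eigenvector is (-1, 1).
For λ=-1: (A-λI) row 1 is [0, -6], so an eigenvector is (-1, 0).
General solution: c_1e^(5t)(-1,1) + c_2e^(-t)(-1,0).
Applying u(0)=-1, v(0)=-1 gives c_1=-1, c_2=2.

u(t) = e^(5t) - 2e^(-t), v(t) = -e^(5t)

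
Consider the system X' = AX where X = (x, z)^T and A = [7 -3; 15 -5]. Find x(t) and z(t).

Coefficient matrix A = [[7, -3], [15, -5]].
Characteristic polynomial det(A - λI) = λ^2 - 2λ + 10 = 0.
Eigenvalues λ = 1 ± 3i (complex conjugate pair).
For λ=1+3i: an eigenvector is (0,-1) - i(1,2) = (0 - i, -1 - 2i).
A real fundamental pair from Re and Im of e^((1+3i)t)v: X_1 = e^(t)(cos(3t)·(0,-1) + sin(3t)·(1,2)), X_2 = e^(t)(sin(3t)·(0,-1) - cos(3t)·(1,2)).
General solution: c_1X_1 + c_2X_2.

x(t) = c_1e^(t)sin(3t) - c_2e^(t)cos(3t), z(t) = 2c_1e^(t)sin(3t) - c_1e^(t)cos(3t) - c_2e^(t)sin(3t) - 2c_2e^(t)cos(3t)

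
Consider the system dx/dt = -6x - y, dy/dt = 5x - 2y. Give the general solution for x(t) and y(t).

Coefficient matrix A = [[-6, -1], [5, -2]].
Characteristic polynomial det(A - λI) = λ^2 + 8λ + 17 = 0.
Eigenvalues λ = -4 ± i (complex conjugate pair).
For λ=-4+i: an eigenvector is (-1,2) - i(0,-1) = (-1, 2 + i).
A real fundamental pair from Re and Im of e^((-4+i)t)v: X_1 = e^(-4t)(cos(t)·(-1,2) + sin(t)·(0,-1)), X_2 = e^(-4t)(sin(t)·(-1,2) - cos(t)·(0,-1)).
General solution: c_1X_1 + c_2X_2.

x(t) = -c_1e^(-4t)cos(t) - c_2e^(-4t)sin(t), y(t) = -c_1e^(-4t)sin(t) + 2c_1e^(-4t)cos(t) + 2c_2e^(-4t)sin(t) + c_2e^(-4t)cos(t)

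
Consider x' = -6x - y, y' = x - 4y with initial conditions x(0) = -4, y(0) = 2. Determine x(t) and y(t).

x(t) = 2te^(-5t) - 4e^(-5t), y(t) = -2te^(-5t) + 2e^(-5t)

Coefficient matrix A = [[-6, -1], [1, -4]].
Characteristic polynomial det(A - λI) = λ^2 + 10λ + 25 = 0.
Single eigenvalue λ = -5 with algebraic multiplicity 2.
Eigenvector v = (-1,1); generalized eigenvector w with (A-λI)w=v is (2,-1).
General solution: e^(-5t)[c_1·v + c_2·(t·v + w)].
Applying x(0)=-4, y(0)=2 gives c_1=0, c_2=-2.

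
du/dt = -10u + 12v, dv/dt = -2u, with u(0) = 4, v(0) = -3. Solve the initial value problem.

Coefficient matrix A = [[-10, 12], [-2, 0]].
Characteristic polynomial det(A - λI) = λ^2 + 10λ + 24 = 0.
Eigenvalues λ = -4, -6.
For λ=-4: (A-λI) row 1 is [-6, 12], so an eigenvector is (2, 1).
For λ=-6: (A-λI) row 1 is [-4, 12], so an eigenvector is (3, 1).
General solution: K_1e^(-4t)(2,1) + K_2e^(-6t)(3,1).
Applying u(0)=4, v(0)=-3 gives K_1=-13, K_2=10.

u(t) = -26e^(-4t) + 30e^(-6t), v(t) = -13e^(-4t) + 10e^(-6t)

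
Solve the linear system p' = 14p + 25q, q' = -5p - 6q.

p(t) = 2C_1e^(4t)sin(5t) + C_1e^(4t)cos(5t) + C_2e^(4t)sin(5t) - 2C_2e^(4t)cos(5t), q(t) = -C_1e^(4t)sin(5t) + C_2e^(4t)cos(5t)

Coefficient matrix A = [[14, 25], [-5, -6]].
Characteristic polynomial det(A - λI) = λ^2 - 8λ + 41 = 0.
Eigenvalues λ = 4 ± 5i (complex conjugate pair).
For λ=4+5i: an eigenvector is (1,0) - i(2,-1) = (1 - 2i, 0 + i).
A real fundamental pair from Re and Im of e^((4+5i)t)v: X_1 = e^(4t)(cos(5t)·(1,0) + sin(5t)·(2,-1)), X_2 = e^(4t)(sin(5t)·(1,0) - cos(5t)·(2,-1)).
General solution: C_1X_1 + C_2X_2.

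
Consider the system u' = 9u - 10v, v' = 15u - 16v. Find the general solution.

u(t) = K_1e^(-t) - 2K_2e^(-6t), v(t) = K_1e^(-t) - 3K_2e^(-6t)

Coefficient matrix A = [[9, -10], [15, -16]].
Characteristic polynomial det(A - λI) = λ^2 + 7λ + 6 = 0.
Eigenvalues λ = -1, -6.
For λ=-1: (A-λI) row 1 is [10, -10], so an eigenvector is (1, 1).
For λ=-6: (A-λI) row 1 is [15, -10], so an eigenvector is (-2, -3).
General solution: K_1e^(-t)(1,1) + K_2e^(-6t)(-2,-3).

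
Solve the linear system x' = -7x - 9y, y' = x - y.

Coefficient matrix A = [[-7, -9], [1, -1]].
Characteristic polynomial det(A - λI) = λ^2 + 8λ + 16 = 0.
Single eigenvalue λ = -4 with algebraic multiplicity 2.
Eigenvector v = (-3,1); generalized eigenvector w with (A-λI)w=v is (1,0).
General solution: e^(-4t)[K_1·v + K_2·(t·v + w)].

x(t) = -3K_1e^(-4t) - 3K_2te^(-4t) + K_2e^(-4t), y(t) = K_1e^(-4t) + K_2te^(-4t)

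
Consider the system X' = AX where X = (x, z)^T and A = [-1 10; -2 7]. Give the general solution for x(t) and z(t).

Coefficient matrix A = [[-1, 10], [-2, 7]].
Characteristic polynomial det(A - λI) = λ^2 - 6λ + 13 = 0.
Eigenvalues λ = 3 ± 2i (complex conjugate pair).
For λ=3+2i: an eigenvector is (-1,0) - i(2,1) = (-1 - 2i, 0 - i).
A real fundamental pair from Re and Im of e^((3+2i)t)v: X_1 = e^(3t)(cos(2t)·(-1,0) + sin(2t)·(2,1)), X_2 = e^(3t)(sin(2t)·(-1,0) - cos(2t)·(2,1)).
General solution: K_1X_1 + K_2X_2.

x(t) = 2K_1e^(3t)sin(2t) - K_1e^(3t)cos(2t) - K_2e^(3t)sin(2t) - 2K_2e^(3t)cos(2t), z(t) = K_1e^(3t)sin(2t) - K_2e^(3t)cos(2t)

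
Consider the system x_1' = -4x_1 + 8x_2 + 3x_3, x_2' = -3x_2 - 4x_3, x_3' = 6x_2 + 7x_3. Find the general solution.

Coefficient matrix A = [[-4, 8, 3], [0, -3, -4], [0, 6, 7]].
det(A - λI) = 0 gives eigenvalues λ = -4, 1, 3.
For λ=-4: eigenvector (1,0,0).
For λ=1: eigenvector (-1,-1,1).
For λ=3: eigenvector (1,2,-3).
General solution: K_1e^(-4t)(1,0,0) + K_2e^(t)(-1,-1,1) + K_3e^(3t)(1,2,-3).

x_1(t) = K_1e^(-4t) - K_2e^(t) + K_3e^(3t), x_2(t) = -K_2e^(t) + 2K_3e^(3t), x_3(t) = K_2e^(t) - 3K_3e^(3t)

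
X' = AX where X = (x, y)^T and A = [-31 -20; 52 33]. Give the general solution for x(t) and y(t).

Coefficient matrix A = [[-31, -20], [52, 33]].
Characteristic polynomial det(A - λI) = λ^2 - 2λ + 17 = 0.
Eigenvalues λ = 1 ± 4i (complex conjugate pair).
For λ=1+4i: an eigenvector is (2,-3) - i(-1,2) = (2 + i, -3 - 2i).
A real fundamental pair from Re and Im of e^((1+4i)t)v: X_1 = e^(t)(cos(4t)·(2,-3) + sin(4t)·(-1,2)), X_2 = e^(t)(sin(4t)·(2,-3) - cos(4t)·(-1,2)).
General solution: K_1X_1 + K_2X_2.

x(t) = -K_1e^(t)sin(4t) + 2K_1e^(t)cos(4t) + 2K_2e^(t)sin(4t) + K_2e^(t)cos(4t), y(t) = 2K_1e^(t)sin(4t) - 3K_1e^(t)cos(4t) - 3K_2e^(t)sin(4t) - 2K_2e^(t)cos(4t)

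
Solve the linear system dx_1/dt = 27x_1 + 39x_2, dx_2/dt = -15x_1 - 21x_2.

x_1(t) = 3c_1e^(3t)sin(3t) + 2c_1e^(3t)cos(3t) + 2c_2e^(3t)sin(3t) - 3c_2e^(3t)cos(3t), x_2(t) = -2c_1e^(3t)sin(3t) - c_1e^(3t)cos(3t) - c_2e^(3t)sin(3t) + 2c_2e^(3t)cos(3t)

Coefficient matrix A = [[27, 39], [-15, -21]].
Characteristic polynomial det(A - λI) = λ^2 - 6λ + 18 = 0.
Eigenvalues λ = 3 ± 3i (complex conjugate pair).
For λ=3+3i: an eigenvector is (2,-1) - i(3,-2) = (2 - 3i, -1 + 2i).
A real fundamental pair from Re and Im of e^((3+3i)t)v: X_1 = e^(3t)(cos(3t)·(2,-1) + sin(3t)·(3,-2)), X_2 = e^(3t)(sin(3t)·(2,-1) - cos(3t)·(3,-2)).
General solution: c_1X_1 + c_2X_2.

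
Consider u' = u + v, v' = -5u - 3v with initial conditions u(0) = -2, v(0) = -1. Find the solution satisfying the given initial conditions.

Coefficient matrix A = [[1, 1], [-5, -3]].
Characteristic polynomial det(A - λI) = λ^2 + 2λ + 2 = 0.
Eigenvalues λ = -1 ± i (complex conjugate pair).
For λ=-1+i: an eigenvector is (0,-1) - i(-1,2) = (0 + i, -1 - 2i).
A real fundamental pair from Re and Im of e^((-1+i)t)v: X_1 = e^(-t)(cos(t)·(0,-1) + sin(t)·(-1,2)), X_2 = e^(-t)(sin(t)·(0,-1) - cos(t)·(-1,2)).
General solution: C_1X_1 + C_2X_2.
Applying u(0)=-2, v(0)=-1 gives C_1=5, C_2=-2.

u(t) = -5e^(-t)sin(t) - 2e^(-t)cos(t), v(t) = 12e^(-t)sin(t) - e^(-t)cos(t)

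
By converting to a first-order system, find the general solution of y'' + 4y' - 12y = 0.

Let x_1 = y, x_2 = y'. Then x_1' = x_2 and x_2' = 12x_1 - 4x_2.
A = [[0,1],[12,-4]]; det(A-λI) = λ^2 + 4λ - 12.
Eigenvalues λ = 2, -6 with eigenvectors (1,2), (1,-6).

y(t) = K_1e^(2t) + K_2e^(-6t)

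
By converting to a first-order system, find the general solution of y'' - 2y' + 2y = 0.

y(t) = C_1e^(t)cos(t) + C_2e^(t)sin(t)

Let x_1 = y, x_2 = y'. Then x_1' = x_2 and x_2' = -2x_1 + 2x_2.
A = [[0,1],[-2,2]]; det(A-λI) = λ^2 - 2λ + 2.
Eigenvalues λ = 1 ± i.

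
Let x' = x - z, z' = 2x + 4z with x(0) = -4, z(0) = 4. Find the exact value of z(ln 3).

36

A = [[1,-1],[2,4]]; eigenvalues λ = 3, 2.
Eigenvectors: (-1,2) for λ=3, (1,-1) for λ=2.
From the initial condition, c_1 = 0, c_2 = -4.
z(ln 3) = (0)(3^3)(2) + (-4)(3^2)(-1) = 36.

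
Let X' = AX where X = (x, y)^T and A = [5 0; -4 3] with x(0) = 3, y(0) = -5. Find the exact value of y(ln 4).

A = [[5,0],[-4,3]]; eigenvalues λ = 3, 5.
Eigenvectors: (0,1) for λ=3, (1,-2) for λ=5.
From the initial condition, c_1 = 1, c_2 = 3.
y(ln 4) = (1)(4^3)(1) + (3)(4^5)(-2) = -6080.

-6080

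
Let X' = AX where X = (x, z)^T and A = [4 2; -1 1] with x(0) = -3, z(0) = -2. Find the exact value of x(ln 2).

A = [[4,2],[-1,1]]; eigenvalues λ = 3, 2.
Eigenvectors: (-2,1) for λ=3, (1,-1) for λ=2.
From the initial condition, c_1 = 5, c_2 = 7.
x(ln 2) = (5)(2^3)(-2) + (7)(2^2)(1) = -52.

-52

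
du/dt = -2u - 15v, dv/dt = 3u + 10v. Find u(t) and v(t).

u(t) = 2K_1e^(4t)sin(3t) - K_1e^(4t)cos(3t) - K_2e^(4t)sin(3t) - 2K_2e^(4t)cos(3t), v(t) = -K_1e^(4t)sin(3t) + K_2e^(4t)cos(3t)

Coefficient matrix A = [[-2, -15], [3, 10]].
Characteristic polynomial det(A - λI) = λ^2 - 8λ + 25 = 0.
Eigenvalues λ = 4 ± 3i (complex conjugate pair).
For λ=4+3i: an eigenvector is (-1,0) - i(2,-1) = (-1 - 2i, 0 + i).
A real fundamental pair from Re and Im of e^((4+3i)t)v: X_1 = e^(4t)(cos(3t)·(-1,0) + sin(3t)·(2,-1)), X_2 = e^(4t)(sin(3t)·(-1,0) - cos(3t)·(2,-1)).
General solution: K_1X_1 + K_2X_2.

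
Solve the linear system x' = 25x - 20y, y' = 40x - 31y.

Coefficient matrix A = [[25, -20], [40, -31]].
Characteristic polynomial det(A - λI) = λ^2 + 6λ + 25 = 0.
Eigenvalues λ = -3 ± 4i (complex conjugate pair).
For λ=-3+4i: an eigenvector is (2,3) - i(-1,-1) = (2 + i, 3 + i).
A real fundamental pair from Re and Im of e^((-3+4i)t)v: X_1 = e^(-3t)(cos(4t)·(2,3) + sin(4t)·(-1,-1)), X_2 = e^(-3t)(sin(4t)·(2,3) - cos(4t)·(-1,-1)).
General solution: K_1X_1 + K_2X_2.

x(t) = -K_1e^(-3t)sin(4t) + 2K_1e^(-3t)cos(4t) + 2K_2e^(-3t)sin(4t) + K_2e^(-3t)cos(4t), y(t) = -K_1e^(-3t)sin(4t) + 3K_1e^(-3t)cos(4t) + 3K_2e^(-3t)sin(4t) + K_2e^(-3t)cos(4t)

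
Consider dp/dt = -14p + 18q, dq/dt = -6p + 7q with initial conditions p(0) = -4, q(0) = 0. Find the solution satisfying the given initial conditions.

Coefficient matrix A = [[-14, 18], [-6, 7]].
Characteristic polynomial det(A - λI) = λ^2 + 7λ + 10 = 0.
Eigenvalues λ = -2, -5.
For λ=-2: (A-λI) row 1 is [-12, 18], so an eigenvector is (3, 2).
For λ=-5: (A-λI) row 1 is [-9, 18], so an eigenvector is (2, 1).
General solution: C_1e^(-2t)(3,2) + C_2e^(-5t)(2,1).
Applying p(0)=-4, q(0)=0 gives C_1=4, C_2=-8.

p(t) = 12e^(-2t) - 16e^(-5t), q(t) = 8e^(-2t) - 8e^(-5t)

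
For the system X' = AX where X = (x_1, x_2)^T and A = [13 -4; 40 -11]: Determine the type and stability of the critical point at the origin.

A = [[13,-4],[40,-11]]; det(A-λI) = λ^2 - 2λ + 17.
λ = 1 ± 4i: positive real part.

unstable spiral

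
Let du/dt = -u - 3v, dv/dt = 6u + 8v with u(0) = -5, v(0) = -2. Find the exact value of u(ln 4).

A = [[-1,-3],[6,8]]; eigenvalues λ = 5, 2.
Eigenvectors: (1,-2) for λ=5, (-1,1) for λ=2.
From the initial condition, c_1 = 7, c_2 = 12.
u(ln 4) = (7)(4^5)(1) + (12)(4^2)(-1) = 6976.

6976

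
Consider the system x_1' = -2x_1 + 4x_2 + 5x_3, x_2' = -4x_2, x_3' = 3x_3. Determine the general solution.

Coefficient matrix A = [[-2, 4, 5], [0, -4, 0], [0, 0, 3]].
det(A - λI) = 0 gives eigenvalues λ = -4, -2, 3.
For λ=-4: eigenvector (2,-1,0).
For λ=-2: eigenvector (1,0,0).
For λ=3: eigenvector (1,0,1).
General solution: c_1e^(-4t)(2,-1,0) + c_2e^(-2t)(1,0,0) + c_3e^(3t)(1,0,1).

x_1(t) = 2c_1e^(-4t) + c_2e^(-2t) + c_3e^(3t), x_2(t) = -c_1e^(-4t), x_3(t) = c_3e^(3t)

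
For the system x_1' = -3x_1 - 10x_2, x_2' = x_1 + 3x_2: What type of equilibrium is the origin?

center

A = [[-3,-10],[1,3]]; det(A-λI) = λ^2 + 1.
λ = 0 ± i: zero real part.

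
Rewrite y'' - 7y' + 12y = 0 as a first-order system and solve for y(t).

Let x_1 = y, x_2 = y'. Then x_1' = x_2 and x_2' = -12x_1 + 7x_2.
A = [[0,1],[-12,7]]; det(A-λI) = λ^2 - 7λ + 12.
Eigenvalues λ = 3, 4 with eigenvectors (1,3), (1,4).

y(t) = c_1e^(3t) + c_2e^(4t)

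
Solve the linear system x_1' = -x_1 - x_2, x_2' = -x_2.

Coefficient matrix A = [[-1, -1], [0, -1]].
Characteristic polynomial det(A - λI) = λ^2 + 2λ + 1 = 0.
Single eigenvalue λ = -1 with algebraic multiplicity 2.
Eigenvector v = (-1,0); generalized eigenvector w with (A-λI)w=v is (1,1).
General solution: e^(-t)[C_1·v + C_2·(t·v + w)].

x_1(t) = -C_1e^(-t) - C_2te^(-t) + C_2e^(-t), x_2(t) = C_2e^(-t)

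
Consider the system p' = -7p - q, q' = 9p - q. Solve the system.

Coefficient matrix A = [[-7, -1], [9, -1]].
Characteristic polynomial det(A - λI) = λ^2 + 8λ + 16 = 0.
Single eigenvalue λ = -4 with algebraic multiplicity 2.
Eigenvector v = (1,-3); generalized eigenvector w with (A-λI)w=v is (0,-1).
General solution: e^(-4t)[c_1·v + c_2·(t·v + w)].

p(t) = c_1e^(-4t) + c_2te^(-4t), q(t) = -3c_1e^(-4t) - 3c_2te^(-4t) - c_2e^(-4t)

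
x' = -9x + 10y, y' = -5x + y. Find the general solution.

Coefficient matrix A = [[-9, 10], [-5, 1]].
Characteristic polynomial det(A - λI) = λ^2 + 8λ + 41 = 0.
Eigenvalues λ = -4 ± 5i (complex conjugate pair).
For λ=-4+5i: an eigenvector is (-1,0) - i(1,1) = (-1 - i, 0 - i).
A real fundamental pair from Re and Im of e^((-4+5i)t)v: X_1 = e^(-4t)(cos(5t)·(-1,0) + sin(5t)·(1,1)), X_2 = e^(-4t)(sin(5t)·(-1,0) - cos(5t)·(1,1)).
General solution: C_1X_1 + C_2X_2.

x(t) = C_1e^(-4t)sin(5t) - C_1e^(-4t)cos(5t) - C_2e^(-4t)sin(5t) - C_2e^(-4t)cos(5t), y(t) = C_1e^(-4t)sin(5t) - C_2e^(-4t)cos(5t)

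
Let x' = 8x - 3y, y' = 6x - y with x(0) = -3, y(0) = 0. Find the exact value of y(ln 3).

-1404

A = [[8,-3],[6,-1]]; eigenvalues λ = 2, 5.
Eigenvectors: (-1,-2) for λ=2, (1,1) for λ=5.
From the initial condition, c_1 = -3, c_2 = -6.
y(ln 3) = (-3)(3^2)(-2) + (-6)(3^5)(1) = -1404.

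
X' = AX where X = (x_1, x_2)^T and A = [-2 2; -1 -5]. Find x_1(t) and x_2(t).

Coefficient matrix A = [[-2, 2], [-1, -5]].
Characteristic polynomial det(A - λI) = λ^2 + 7λ + 12 = 0.
Eigenvalues λ = -3, -4.
For λ=-3: (A-λI) row 1 is [1, 2], so an eigenvector is (-2, 1).
For λ=-4: (A-λI) row 1 is [2, 2], so an eigenvector is (-1, 1).
General solution: K_1e^(-3t)(-2,1) + K_2e^(-4t)(-1,1).

x_1(t) = -2K_1e^(-3t) - K_2e^(-4t), x_2(t) = K_1e^(-3t) + K_2e^(-4t)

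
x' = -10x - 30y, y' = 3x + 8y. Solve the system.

x(t) = C_1e^(-t)sin(3t) + 3C_1e^(-t)cos(3t) + 3C_2e^(-t)sin(3t) - C_2e^(-t)cos(3t), y(t) = -C_1e^(-t)cos(3t) - C_2e^(-t)sin(3t)

Coefficient matrix A = [[-10, -30], [3, 8]].
Characteristic polynomial det(A - λI) = λ^2 + 2λ + 10 = 0.
Eigenvalues λ = -1 ± 3i (complex conjugate pair).
For λ=-1+3i: an eigenvector is (3,-1) - i(1,0) = (3 - i, -1).
A real fundamental pair from Re and Im of e^((-1+3i)t)v: X_1 = e^(-t)(cos(3t)·(3,-1) + sin(3t)·(1,0)), X_2 = e^(-t)(sin(3t)·(3,-1) - cos(3t)·(1,0)).
General solution: C_1X_1 + C_2X_2.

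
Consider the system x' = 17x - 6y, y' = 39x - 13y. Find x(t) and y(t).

x(t) = -K_1e^(2t)sin(3t) - K_1e^(2t)cos(3t) - K_2e^(2t)sin(3t) + K_2e^(2t)cos(3t), y(t) = -3K_1e^(2t)sin(3t) - 2K_1e^(2t)cos(3t) - 2K_2e^(2t)sin(3t) + 3K_2e^(2t)cos(3t)

Coefficient matrix A = [[17, -6], [39, -13]].
Characteristic polynomial det(A - λI) = λ^2 - 4λ + 13 = 0.
Eigenvalues λ = 2 ± 3i (complex conjugate pair).
For λ=2+3i: an eigenvector is (-1,-2) - i(-1,-3) = (-1 + i, -2 + 3i).
A real fundamental pair from Re and Im of e^((2+3i)t)v: X_1 = e^(2t)(cos(3t)·(-1,-2) + sin(3t)·(-1,-3)), X_2 = e^(2t)(sin(3t)·(-1,-2) - cos(3t)·(-1,-3)).
General solution: K_1X_1 + K_2X_2.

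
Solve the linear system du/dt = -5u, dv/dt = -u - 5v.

u(t) = -C_2e^(-5t), v(t) = C_1e^(-5t) + C_2te^(-5t) - C_2e^(-5t)

Coefficient matrix A = [[-5, 0], [-1, -5]].
Characteristic polynomial det(A - λI) = λ^2 + 10λ + 25 = 0.
Single eigenvalue λ = -5 with algebraic multiplicity 2.
Eigenvector v = (0,1); generalized eigenvector w with (A-λI)w=v is (-1,-1).
General solution: e^(-5t)[C_1·v + C_2·(t·v + w)].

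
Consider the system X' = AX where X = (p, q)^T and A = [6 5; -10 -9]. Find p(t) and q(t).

p(t) = -K_1e^(-4t) + K_2e^(t), q(t) = 2K_1e^(-4t) - K_2e^(t)

Coefficient matrix A = [[6, 5], [-10, -9]].
Characteristic polynomial det(A - λI) = λ^2 + 3λ - 4 = 0.
Eigenvalues λ = -4, 1.
For λ=-4: (A-λI) row 1 is [10, 5], so an eigenvector is (-1, 2).
For λ=1: (A-λI) row 1 is [5, 5], so an eigenvector is (1, -1).
General solution: K_1e^(-4t)(-1,2) + K_2e^(t)(1,-1).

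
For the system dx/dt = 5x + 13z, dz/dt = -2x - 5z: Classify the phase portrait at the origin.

A = [[5,13],[-2,-5]]; det(A-λI) = λ^2 + 1.
λ = 0 ± i: zero real part.

center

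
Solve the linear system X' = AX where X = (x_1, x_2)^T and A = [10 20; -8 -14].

x_1(t) = c_1e^(-2t)sin(4t) + 2c_1e^(-2t)cos(4t) + 2c_2e^(-2t)sin(4t) - c_2e^(-2t)cos(4t), x_2(t) = -c_1e^(-2t)sin(4t) - c_1e^(-2t)cos(4t) - c_2e^(-2t)sin(4t) + c_2e^(-2t)cos(4t)

Coefficient matrix A = [[10, 20], [-8, -14]].
Characteristic polynomial det(A - λI) = λ^2 + 4λ + 20 = 0.
Eigenvalues λ = -2 ± 4i (complex conjugate pair).
For λ=-2+4i: an eigenvector is (2,-1) - i(1,-1) = (2 - i, -1 + i).
A real fundamental pair from Re and Im of e^((-2+4i)t)v: X_1 = e^(-2t)(cos(4t)·(2,-1) + sin(4t)·(1,-1)), X_2 = e^(-2t)(sin(4t)·(2,-1) - cos(4t)·(1,-1)).
General solution: c_1X_1 + c_2X_2.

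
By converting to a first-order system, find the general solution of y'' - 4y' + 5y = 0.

y(t) = C_1e^(2t)cos(t) + C_2e^(2t)sin(t)

Let x_1 = y, x_2 = y'. Then x_1' = x_2 and x_2' = -5x_1 + 4x_2.
A = [[0,1],[-5,4]]; det(A-λI) = λ^2 - 4λ + 5.
Eigenvalues λ = 2 ± i.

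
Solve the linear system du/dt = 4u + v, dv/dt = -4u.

u(t) = c_1e^(2t) + c_2te^(2t) + 2c_2e^(2t), v(t) = -2c_1e^(2t) - 2c_2te^(2t) - 3c_2e^(2t)

Coefficient matrix A = [[4, 1], [-4, 0]].
Characteristic polynomial det(A - λI) = λ^2 - 4λ + 4 = 0.
Single eigenvalue λ = 2 with algebraic multiplicity 2.
Eigenvector v = (1,-2); generalized eigenvector w with (A-λI)w=v is (2,-3).
General solution: e^(2t)[c_1·v + c_2·(t·v + w)].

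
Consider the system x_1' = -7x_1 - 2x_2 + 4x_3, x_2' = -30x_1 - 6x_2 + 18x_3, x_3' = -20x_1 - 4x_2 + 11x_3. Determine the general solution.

x_1(t) = C_1e^(-3t) - 2C_2e^(-2t), x_2(t) = 2C_1e^(-3t) - 3C_2e^(-2t) + 2C_3e^(3t), x_3(t) = 2C_1e^(-3t) - 4C_2e^(-2t) + C_3e^(3t)

Coefficient matrix A = [[-7, -2, 4], [-30, -6, 18], [-20, -4, 11]].
det(A - λI) = 0 gives eigenvalues λ = -3, -2, 3.
For λ=-3: eigenvector (1,2,2).
For λ=-2: eigenvector (-2,-3,-4).
For λ=3: eigenvector (0,2,1).
General solution: C_1e^(-3t)(1,2,2) + C_2e^(-2t)(-2,-3,-4) + C_3e^(3t)(0,2,1).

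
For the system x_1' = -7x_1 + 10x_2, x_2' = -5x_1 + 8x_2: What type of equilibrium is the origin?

A = [[-7,10],[-5,8]]; det(A-λI) = λ^2 - λ - 6.
λ = -2, 3: opposite signs.

saddle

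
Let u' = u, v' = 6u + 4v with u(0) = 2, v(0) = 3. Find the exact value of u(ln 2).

A = [[1,0],[6,4]]; eigenvalues λ = 4, 1.
Eigenvectors: (0,1) for λ=4, (1,-2) for λ=1.
From the initial condition, c_1 = 7, c_2 = 2.
u(ln 2) = (7)(2^4)(0) + (2)(2^1)(1) = 4.

4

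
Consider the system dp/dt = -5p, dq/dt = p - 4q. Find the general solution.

p(t) = -K_2e^(-5t), q(t) = K_1e^(-4t) + K_2e^(-5t)

Coefficient matrix A = [[-5, 0], [1, -4]].
Characteristic polynomial det(A - λI) = λ^2 + 9λ + 20 = 0.
Eigenvalues λ = -4, -5.
For λ=-4: (A-λI) row 1 is [-1, 0], so an eigenvector is (0, 1).
For λ=-5: (A-λI) row 2 is [1, 1], so an eigenvector is (-1, 1).
General solution: K_1e^(-4t)(0,1) + K_2e^(-5t)(-1,1).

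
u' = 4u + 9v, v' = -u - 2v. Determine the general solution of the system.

Coefficient matrix A = [[4, 9], [-1, -2]].
Characteristic polynomial det(A - λI) = λ^2 - 2λ + 1 = 0.
Single eigenvalue λ = 1 with algebraic multiplicity 2.
Eigenvector v = (-3,1); generalized eigenvector w with (A-λI)w=v is (2,-1).
General solution: e^(t)[c_1·v + c_2·(t·v + w)].

u(t) = -3c_1e^(t) - 3c_2te^(t) + 2c_2e^(t), v(t) = c_1e^(t) + c_2te^(t) - c_2e^(t)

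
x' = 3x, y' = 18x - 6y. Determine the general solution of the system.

x(t) = C_2e^(3t), y(t) = C_1e^(-6t) + 2C_2e^(3t)

Coefficient matrix A = [[3, 0], [18, -6]].
Characteristic polynomial det(A - λI) = λ^2 + 3λ - 18 = 0.
Eigenvalues λ = -6, 3.
For λ=-6: (A-λI) row 1 is [9, 0], so an eigenvector is (0, 1).
For λ=3: (A-λI) row 2 is [18, -9], so an eigenvector is (1, 2).
General solution: C_1e^(-6t)(0,1) + C_2e^(3t)(1,2).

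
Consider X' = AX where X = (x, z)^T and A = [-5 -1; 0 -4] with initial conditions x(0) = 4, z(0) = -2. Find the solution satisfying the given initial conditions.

Coefficient matrix A = [[-5, -1], [0, -4]].
Characteristic polynomial det(A - λI) = λ^2 + 9λ + 20 = 0.
Eigenvalues λ = -5, -4.
For λ=-5: (A-λI) row 1 is [0, -1], so an eigenvector is (1, 0).
For λ=-4: (A-λI) row 1 is [-1, -1], so an eigenvector is (-1, 1).
General solution: c_1e^(-5t)(1,0) + c_2e^(-4t)(-1,1).
Applying x(0)=4, z(0)=-2 gives c_1=2, c_2=-2.

x(t) = 2e^(-4t) + 2e^(-5t), z(t) = -2e^(-4t)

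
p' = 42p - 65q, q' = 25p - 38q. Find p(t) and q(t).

p(t) = -3C_1e^(2t)sin(5t) - 2C_1e^(2t)cos(5t) - 2C_2e^(2t)sin(5t) + 3C_2e^(2t)cos(5t), q(t) = -2C_1e^(2t)sin(5t) - C_1e^(2t)cos(5t) - C_2e^(2t)sin(5t) + 2C_2e^(2t)cos(5t)

Coefficient matrix A = [[42, -65], [25, -38]].
Characteristic polynomial det(A - λI) = λ^2 - 4λ + 29 = 0.
Eigenvalues λ = 2 ± 5i (complex conjugate pair).
For λ=2+5i: an eigenvector is (-2,-1) - i(-3,-2) = (-2 + 3i, -1 + 2i).
A real fundamental pair from Re and Im of e^((2+5i)t)v: X_1 = e^(2t)(cos(5t)·(-2,-1) + sin(5t)·(-3,-2)), X_2 = e^(2t)(sin(5t)·(-2,-1) - cos(5t)·(-3,-2)).
General solution: C_1X_1 + C_2X_2.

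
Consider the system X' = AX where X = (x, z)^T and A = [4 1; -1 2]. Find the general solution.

Coefficient matrix A = [[4, 1], [-1, 2]].
Characteristic polynomial det(A - λI) = λ^2 - 6λ + 9 = 0.
Single eigenvalue λ = 3 with algebraic multiplicity 2.
Eigenvector v = (-1,1); generalized eigenvector w with (A-λI)w=v is (-1,0).
General solution: e^(3t)[c_1·v + c_2·(t·v + w)].

x(t) = -c_1e^(3t) - c_2te^(3t) - c_2e^(3t), z(t) = c_1e^(3t) + c_2te^(3t)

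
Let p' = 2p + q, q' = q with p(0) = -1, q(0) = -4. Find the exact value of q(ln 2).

A = [[2,1],[0,1]]; eigenvalues λ = 2, 1.
Eigenvectors: (1,0) for λ=2, (1,-1) for λ=1.
From the initial condition, c_1 = -5, c_2 = 4.
q(ln 2) = (-5)(2^2)(0) + (4)(2^1)(-1) = -8.

-8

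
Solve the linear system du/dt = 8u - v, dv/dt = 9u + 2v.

Coefficient matrix A = [[8, -1], [9, 2]].
Characteristic polynomial det(A - λI) = λ^2 - 10λ + 25 = 0.
Single eigenvalue λ = 5 with algebraic multiplicity 2.
Eigenvector v = (-1,-3); generalized eigenvector w with (A-λI)w=v is (-1,-2).
General solution: e^(5t)[C_1·v + C_2·(t·v + w)].

u(t) = -C_1e^(5t) - C_2te^(5t) - C_2e^(5t), v(t) = -3C_1e^(5t) - 3C_2te^(5t) - 2C_2e^(5t)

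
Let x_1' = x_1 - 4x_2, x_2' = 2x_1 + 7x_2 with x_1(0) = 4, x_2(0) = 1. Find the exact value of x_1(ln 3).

A = [[1,-4],[2,7]]; eigenvalues λ = 3, 5.
Eigenvectors: (2,-1) for λ=3, (-1,1) for λ=5.
From the initial condition, c_1 = 5, c_2 = 6.
x_1(ln 3) = (5)(3^3)(2) + (6)(3^5)(-1) = -1188.

-1188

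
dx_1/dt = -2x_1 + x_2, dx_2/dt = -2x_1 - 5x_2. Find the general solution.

Coefficient matrix A = [[-2, 1], [-2, -5]].
Characteristic polynomial det(A - λI) = λ^2 + 7λ + 12 = 0.
Eigenvalues λ = -4, -3.
For λ=-4: (A-λI) row 1 is [2, 1], so an eigenvector is (-1, 2).
For λ=-3: (A-λI) row 1 is [1, 1], so an eigenvector is (1, -1).
General solution: C_1e^(-4t)(-1,2) + C_2e^(-3t)(1,-1).

x_1(t) = -C_1e^(-4t) + C_2e^(-3t), x_2(t) = 2C_1e^(-4t) - C_2e^(-3t)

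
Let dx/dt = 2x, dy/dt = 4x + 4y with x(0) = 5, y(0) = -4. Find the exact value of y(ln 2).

56

A = [[2,0],[4,4]]; eigenvalues λ = 4, 2.
Eigenvectors: (0,-1) for λ=4, (-1,2) for λ=2.
From the initial condition, c_1 = -6, c_2 = -5.
y(ln 2) = (-6)(2^4)(-1) + (-5)(2^2)(2) = 56.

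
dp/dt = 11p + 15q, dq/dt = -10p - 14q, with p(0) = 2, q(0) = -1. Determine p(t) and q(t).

p(t) = 3e^(t) - e^(-4t), q(t) = -2e^(t) + e^(-4t)

Coefficient matrix A = [[11, 15], [-10, -14]].
Characteristic polynomial det(A - λI) = λ^2 + 3λ - 4 = 0.
Eigenvalues λ = 1, -4.
For λ=1: (A-λI) row 1 is [10, 15], so an eigenvector is (3, -2).
For λ=-4: (A-λI) row 1 is [15, 15], so an eigenvector is (1, -1).
General solution: c_1e^(t)(3,-2) + c_2e^(-4t)(1,-1).
Applying p(0)=2, q(0)=-1 gives c_1=1, c_2=-1.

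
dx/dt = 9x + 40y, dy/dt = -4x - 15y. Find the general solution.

Coefficient matrix A = [[9, 40], [-4, -15]].
Characteristic polynomial det(A - λI) = λ^2 + 6λ + 25 = 0.
Eigenvalues λ = -3 ± 4i (complex conjugate pair).
For λ=-3+4i: an eigenvector is (3,-1) - i(-1,0) = (3 + i, -1).
A real fundamental pair from Re and Im of e^((-3+4i)t)v: X_1 = e^(-3t)(cos(4t)·(3,-1) + sin(4t)·(-1,0)), X_2 = e^(-3t)(sin(4t)·(3,-1) - cos(4t)·(-1,0)).
General solution: C_1X_1 + C_2X_2.

x(t) = -C_1e^(-3t)sin(4t) + 3C_1e^(-3t)cos(4t) + 3C_2e^(-3t)sin(4t) + C_2e^(-3t)cos(4t), y(t) = -C_1e^(-3t)cos(4t) - C_2e^(-3t)sin(4t)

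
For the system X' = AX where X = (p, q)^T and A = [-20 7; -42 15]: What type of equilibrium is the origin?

saddle

A = [[-20,7],[-42,15]]; det(A-λI) = λ^2 + 5λ - 6.
λ = -6, 1: opposite signs.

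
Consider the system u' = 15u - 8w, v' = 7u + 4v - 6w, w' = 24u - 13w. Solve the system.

u(t) = c_1e^(-t) - 2c_3e^(3t), v(t) = c_1e^(-t) + c_2e^(4t) - 4c_3e^(3t), w(t) = 2c_1e^(-t) - 3c_3e^(3t)

Coefficient matrix A = [[15, 0, -8], [7, 4, -6], [24, 0, -13]].
det(A - λI) = 0 gives eigenvalues λ = -1, 4, 3.
For λ=-1: eigenvector (1,1,2).
For λ=4: eigenvector (0,1,0).
For λ=3: eigenvector (-2,-4,-3).
General solution: c_1e^(-t)(1,1,2) + c_2e^(4t)(0,1,0) + c_3e^(3t)(-2,-4,-3).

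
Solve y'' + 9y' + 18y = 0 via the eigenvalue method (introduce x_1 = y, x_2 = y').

y(t) = c_1e^(-3t) + c_2e^(-6t)

Let x_1 = y, x_2 = y'. Then x_1' = x_2 and x_2' = -18x_1 - 9x_2.
A = [[0,1],[-18,-9]]; det(A-λI) = λ^2 + 9λ + 18.
Eigenvalues λ = -3, -6 with eigenvectors (1,-3), (1,-6).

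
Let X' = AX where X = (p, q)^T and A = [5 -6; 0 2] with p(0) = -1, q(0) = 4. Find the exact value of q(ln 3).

36

A = [[5,-6],[0,2]]; eigenvalues λ = 2, 5.
Eigenvectors: (-2,-1) for λ=2, (1,0) for λ=5.
From the initial condition, c_1 = -4, c_2 = -9.
q(ln 3) = (-4)(3^2)(-1) + (-9)(3^5)(0) = 36.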